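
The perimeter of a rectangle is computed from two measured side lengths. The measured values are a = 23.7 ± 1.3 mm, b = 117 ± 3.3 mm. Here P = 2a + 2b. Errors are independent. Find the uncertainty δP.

7.09 mm

Sums and differences: (δP)² = Σ (cᵢ δxᵢ)².
  (2·δa)² = 6.76;  (2·δb)² = 43.6
δP = √(50.3) = 7.09 mm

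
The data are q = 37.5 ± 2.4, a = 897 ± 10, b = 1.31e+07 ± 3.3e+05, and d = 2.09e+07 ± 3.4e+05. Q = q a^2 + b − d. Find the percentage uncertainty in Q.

9.38%

Let p = q·a^2 = 3.02e+07. δp/p = √((1·δq/q)² + (2·δa/a)²) = √(0.00410 + 0.000497) = 0.0678, so δp = 2.04e+06.
Q = p + b − d: δQ = √(δp² + δb² + δd²) = √(4.18e+12 + 1.09e+11 + 1.16e+11) = 2.1e+06
Q = 2.24e+07, so δQ/Q = 2.1e+06/2.24e+07 = 0.0938.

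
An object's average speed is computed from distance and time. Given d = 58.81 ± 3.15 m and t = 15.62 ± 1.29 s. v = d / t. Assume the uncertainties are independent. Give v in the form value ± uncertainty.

Relative error in a monomial: (δv/v)² = Σ (nᵢ · δxᵢ/xᵢ)².
  (1·δd/d)² = (1×0.0536)² = 0.00287;  (-1·δt/t)² = (-1×0.0826)² = 0.00682
δv/v = √(0.00969) = 0.0984
v = 3.765 m/s, so δv = 0.0984 × 3.765 = 0.371 m/s.

3.765 ± 0.371 m/s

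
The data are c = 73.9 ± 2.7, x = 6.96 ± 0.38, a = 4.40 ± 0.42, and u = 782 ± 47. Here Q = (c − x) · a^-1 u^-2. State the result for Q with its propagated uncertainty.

Let w = c − x = 66.9. δw = √(δc² + δx²) = √(7.29 + 0.144) = 2.73, so δw/w = 0.0407.
Q is then a monomial in w, a, u:
δQ/Q = √((δw/w)² + (-1·δa/a)² + (-2·δu/u)²) = √(0.00166 + 0.00911 + 0.0144) = 0.159
Q = 2.49e-05, so δQ = 0.159 × 2.49e-05 = 3.95e-06.

(2.49 ± 0.395) × 10^-5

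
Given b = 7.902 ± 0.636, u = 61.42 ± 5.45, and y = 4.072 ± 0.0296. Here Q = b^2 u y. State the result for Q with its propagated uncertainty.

Each factor contributes (exponent × relative error)² to (δQ/Q)²:
  (2·δb/b)² = (2×0.0805)² = 0.0259;  (1·δu/u)² = (1×0.0887)² = 0.00787;  (1·δy/y)² = (1×0.00727)² = 5.28e-05
δQ/Q = √(0.0338) = 0.184
Q = 15620, so δQ = 0.184 × 15620 = 2870.

15620 ± 2870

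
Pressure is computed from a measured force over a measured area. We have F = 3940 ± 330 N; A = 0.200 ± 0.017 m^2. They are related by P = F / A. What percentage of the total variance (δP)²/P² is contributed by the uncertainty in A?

50.7%

(δP/P)² = (1·δF/F)² + (-1·δA/A)²
  F term: (1×0.0838)² = 0.00702
  A term: (-1×0.0850)² = 0.00723
Total = 0.0142. Share from A = 0.00723/0.0142 = 0.507.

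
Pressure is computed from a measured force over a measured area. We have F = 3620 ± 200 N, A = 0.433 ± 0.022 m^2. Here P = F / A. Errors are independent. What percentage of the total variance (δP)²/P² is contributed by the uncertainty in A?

(δP/P)² = (1·δF/F)² + (-1·δA/A)²
  F term: (1×0.0552)² = 0.00305
  A term: (-1×0.0508)² = 0.00258
Total = 0.00563. Share from A = 0.00258/0.00563 = 0.458.

45.8%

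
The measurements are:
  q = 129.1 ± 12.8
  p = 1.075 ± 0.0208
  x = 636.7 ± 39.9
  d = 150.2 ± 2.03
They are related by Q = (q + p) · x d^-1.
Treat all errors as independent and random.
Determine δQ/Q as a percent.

Let u = q + p = 130.2. δu = √(δq² + δp²) = √(164 + 0.000433) = 12.8, so δu/u = 0.0983.
Q is then a monomial in u, x, d:
δQ/Q = √((δu/u)² + (1·δx/x)² + (-1·δd/d)²) = √(0.00967 + 0.00393 + 0.000183) = 0.117

11.7%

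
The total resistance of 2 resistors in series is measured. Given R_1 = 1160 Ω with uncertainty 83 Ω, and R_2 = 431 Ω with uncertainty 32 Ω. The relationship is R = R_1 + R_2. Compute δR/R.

0.0559

For a sum/difference, combine absolute errors in quadrature:
  (δR_1)² = 6890;  (δR_2)² = 1020
δR = √(7910) = 89.0 Ω
R = 1590 Ω, so δR/R = 89.0/1590 = 0.0559.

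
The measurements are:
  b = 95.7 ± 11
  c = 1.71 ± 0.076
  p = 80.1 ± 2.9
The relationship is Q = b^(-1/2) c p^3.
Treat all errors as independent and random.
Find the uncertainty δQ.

Since Q is a product/quotient, work with relative uncertainties:
  (−½·δb/b)² = (-0.5×0.115)² = 0.00330;  (1·δc/c)² = (1×0.0444)² = 0.00198;  (3·δp/p)² = (3×0.0362)² = 0.0118
δQ/Q = √(0.0171) = 0.131
Q = 89800, so δQ = 0.131 × 89800 = 11700.

11700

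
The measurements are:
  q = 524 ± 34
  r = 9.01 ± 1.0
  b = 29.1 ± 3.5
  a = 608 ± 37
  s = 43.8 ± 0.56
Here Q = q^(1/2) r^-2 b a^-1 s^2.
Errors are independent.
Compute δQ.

6.81

Each factor contributes (exponent × relative error)² to (δQ/Q)²:
  (½·δq/q)² = (0.5×0.0649)² = 0.00105;  (-2·δr/r)² = (-2×0.111)² = 0.0493;  (1·δb/b)² = (1×0.120)² = 0.0145;  (-1·δa/a)² = (-1×0.0609)² = 0.00370;  (2·δs/s)² = (2×0.0128)² = 0.000654
δQ/Q = √(0.0691) = 0.263
Q = 25.9, so δQ = 0.263 × 25.9 = 6.81.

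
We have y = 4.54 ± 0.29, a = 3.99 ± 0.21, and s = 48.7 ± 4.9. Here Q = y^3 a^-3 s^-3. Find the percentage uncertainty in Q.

39.1%

Relative error in a monomial: (δQ/Q)² = Σ (nᵢ · δxᵢ/xᵢ)².
  (3·δy/y)² = (3×0.0639)² = 0.0367;  (-3·δa/a)² = (-3×0.0526)² = 0.0249;  (-3·δs/s)² = (-3×0.101)² = 0.0911
δQ/Q = √(0.153) = 0.391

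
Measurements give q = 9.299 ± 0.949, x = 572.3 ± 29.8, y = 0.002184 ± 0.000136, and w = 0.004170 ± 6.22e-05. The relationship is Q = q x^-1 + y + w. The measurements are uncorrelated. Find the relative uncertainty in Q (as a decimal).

0.0826

Let p = q·x^-1 = 0.01625. δp/p = √((1·δq/q)² + (-1·δx/x)²) = √(0.0104 + 0.00271) = 0.115, so δp = 0.00186.
Q = p + y + w: δQ = √(δp² + δy² + δw²) = √(3.47e-06 + 1.85e-08 + 3.87e-09) = 0.00187
Q = 0.02260, so δQ/Q = 0.00187/0.02260 = 0.0826.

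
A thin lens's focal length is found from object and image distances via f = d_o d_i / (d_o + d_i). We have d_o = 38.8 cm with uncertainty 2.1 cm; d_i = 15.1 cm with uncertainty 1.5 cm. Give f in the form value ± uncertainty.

∂f/∂d_o = (d_i/(d_o+d_i))² = 0.0785;  ∂f/∂d_i = (d_o/(d_o+d_i))² = 0.518
δf = √((∂f/∂d_o · δd_o)² + (∂f/∂d_i · δd_i)²) = √(0.0272 + 0.604) = 0.795 cm
f = 10.9 cm.

10.9 ± 0.795 cm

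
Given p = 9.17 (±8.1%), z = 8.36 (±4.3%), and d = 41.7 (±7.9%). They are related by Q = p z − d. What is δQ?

Let w = p·z = 76.7. δw/w = √((1·δp/p)² + (1·δz/z)²) = √(0.00656 + 0.00185) = 0.0917, so δw = 7.03.
Q = w − d: δQ = √(δw² + δd²) = √(49.4 + 10.9) = 7.76

7.76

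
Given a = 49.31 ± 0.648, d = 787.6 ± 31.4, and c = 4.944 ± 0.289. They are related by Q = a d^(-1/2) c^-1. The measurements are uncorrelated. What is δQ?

Relative error in a monomial: (δQ/Q)² = Σ (nᵢ · δxᵢ/xᵢ)².
  (1·δa/a)² = (1×0.0131)² = 0.000173;  (−½·δd/d)² = (-0.5×0.0399)² = 0.000397;  (-1·δc/c)² = (-1×0.0585)² = 0.00342
δQ/Q = √(0.00399) = 0.0631
Q = 0.3554, so δQ = 0.0631 × 0.3554 = 0.0224.

0.0224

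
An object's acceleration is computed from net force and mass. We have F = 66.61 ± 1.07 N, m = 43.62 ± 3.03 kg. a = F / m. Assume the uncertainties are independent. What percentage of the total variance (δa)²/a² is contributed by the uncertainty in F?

(δa/a)² = (1·δF/F)² + (-1·δm/m)²
  F term: (1×0.0161)² = 0.000258
  m term: (-1×0.0695)² = 0.00483
Total = 0.00508. Share from F = 0.000258/0.00508 = 0.0508.

5.08%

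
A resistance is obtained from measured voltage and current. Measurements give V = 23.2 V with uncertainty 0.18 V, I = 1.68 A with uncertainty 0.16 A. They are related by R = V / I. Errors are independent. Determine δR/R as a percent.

9.56%

Relative error in a monomial: (δR/R)² = Σ (nᵢ · δxᵢ/xᵢ)².
  (1·δV/V)² = (1×0.00776)² = 6.02e-05;  (-1·δI/I)² = (-1×0.0952)² = 0.00907
δR/R = √(0.00913) = 0.0956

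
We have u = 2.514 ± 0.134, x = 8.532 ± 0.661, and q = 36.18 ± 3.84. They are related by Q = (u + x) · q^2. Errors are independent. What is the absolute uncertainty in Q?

3190

Let w = u + x = 11.05. δw = √(δu² + δx²) = √(0.0180 + 0.437) = 0.674, so δw/w = 0.0611.
Q is then a monomial in w, q:
δQ/Q = √((δw/w)² + (2·δq/q)²) = √(0.00373 + 0.0451) = 0.221
Q = 14460, so δQ = 0.221 × 14460 = 3190.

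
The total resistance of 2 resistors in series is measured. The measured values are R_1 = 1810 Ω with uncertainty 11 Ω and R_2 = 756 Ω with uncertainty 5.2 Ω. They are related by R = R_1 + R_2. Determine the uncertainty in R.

Sums and differences: (δR)² = Σ (cᵢ δxᵢ)².
  (δR_1)² = 121;  (δR_2)² = 27.0
δR = √(148) = 12.2 Ω

12.2 Ω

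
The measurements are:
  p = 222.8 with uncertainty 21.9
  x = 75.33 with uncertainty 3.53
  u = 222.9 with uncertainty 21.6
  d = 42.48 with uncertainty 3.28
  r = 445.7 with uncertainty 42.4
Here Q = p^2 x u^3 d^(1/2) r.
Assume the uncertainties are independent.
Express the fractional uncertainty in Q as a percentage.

36.9%

Each factor contributes (exponent × relative error)² to (δQ/Q)²:
  (2·δp/p)² = (2×0.0983)² = 0.0386;  (1·δx/x)² = (1×0.0469)² = 0.00220;  (3·δu/u)² = (3×0.0969)² = 0.0845;  (½·δd/d)² = (0.5×0.0772)² = 0.00149;  (1·δr/r)² = (1×0.0951)² = 0.00905
δQ/Q = √(0.136) = 0.369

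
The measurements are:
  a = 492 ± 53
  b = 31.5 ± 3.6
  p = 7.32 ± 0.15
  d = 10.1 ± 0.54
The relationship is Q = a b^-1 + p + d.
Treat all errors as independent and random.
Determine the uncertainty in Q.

Let w = a·b^-1 = 15.6. δw/w = √((1·δa/a)² + (-1·δb/b)²) = √(0.0116 + 0.0131) = 0.157, so δw = 2.45.
Q = w + p + d: δQ = √(δw² + δp² + δd²) = √(6.02 + 0.0225 + 0.292) = 2.52

2.52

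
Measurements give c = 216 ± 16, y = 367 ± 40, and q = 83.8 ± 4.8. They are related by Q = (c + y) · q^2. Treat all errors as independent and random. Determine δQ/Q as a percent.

Let u = c + y = 583. δu = √(δc² + δy²) = √(256 + 1600) = 43.1, so δu/u = 0.0739.
Q is then a monomial in u, q:
δQ/Q = √((δu/u)² + (2·δq/q)²) = √(0.00546 + 0.0131) = 0.136

13.6%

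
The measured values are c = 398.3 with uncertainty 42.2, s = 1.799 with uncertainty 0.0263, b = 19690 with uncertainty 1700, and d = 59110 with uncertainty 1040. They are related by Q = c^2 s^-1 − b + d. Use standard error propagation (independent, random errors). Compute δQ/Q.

0.148

Let p = c^2·s^-1 = 88180. δp/p = √((2·δc/c)² + (-1·δs/s)²) = √(0.0449 + 0.000214) = 0.212, so δp = 18700.
Q = p − b + d: δQ = √(δp² + δb² + δd²) = √(3.51e+08 + 2.89e+06 + 1.08e+06) = 18800
Q = 127600, so δQ/Q = 18800/127600 = 0.148.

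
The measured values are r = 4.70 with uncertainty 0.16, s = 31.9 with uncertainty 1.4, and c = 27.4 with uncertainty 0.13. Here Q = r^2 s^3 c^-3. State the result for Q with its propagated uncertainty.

34.9 ± 5.19

Relative error in a monomial: (δQ/Q)² = Σ (nᵢ · δxᵢ/xᵢ)².
  (2·δr/r)² = (2×0.0340)² = 0.00464;  (3·δs/s)² = (3×0.0439)² = 0.0173;  (-3·δc/c)² = (-3×0.00474)² = 0.000203
δQ/Q = √(0.0222) = 0.149
Q = 34.9, so δQ = 0.149 × 34.9 = 5.19.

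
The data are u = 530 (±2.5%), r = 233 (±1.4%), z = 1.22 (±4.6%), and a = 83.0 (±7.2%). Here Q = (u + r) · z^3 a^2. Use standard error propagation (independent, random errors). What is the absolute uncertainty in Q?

Let w = u + r = 763. δw = √(δu² + δr²) = √(176 + 10.6) = 13.6, so δw/w = 0.0179.
Q is then a monomial in w, z, a:
δQ/Q = √((δw/w)² + (3·δz/z)² + (2·δa/a)²) = √(0.000320 + 0.0190 + 0.0207) = 0.200
Q = 9.54e+06, so δQ = 0.200 × 9.54e+06 = 1.91e+06.

1.91e+06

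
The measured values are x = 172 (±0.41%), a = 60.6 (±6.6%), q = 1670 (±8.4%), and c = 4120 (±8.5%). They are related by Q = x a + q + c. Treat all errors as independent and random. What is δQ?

786

Let p = x·a = 10400. δp/p = √((1·δx/x)² + (1·δa/a)²) = √(1.68e-05 + 0.00436) = 0.0661, so δp = 689.
Q = p + q + c: δQ = √(δp² + δq² + δc²) = √(4.75e+05 + 19700 + 1.23e+05) = 786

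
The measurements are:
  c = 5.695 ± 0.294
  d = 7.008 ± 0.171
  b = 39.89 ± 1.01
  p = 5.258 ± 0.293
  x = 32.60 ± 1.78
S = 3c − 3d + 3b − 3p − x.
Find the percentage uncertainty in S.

For a sum/difference, combine absolute errors in quadrature:
  (3·δc)² = 0.778;  (3·δd)² = 0.263;  (3·δb)² = 9.18;  (3·δp)² = 0.773;  (δx)² = 3.17
δS = √(14.2) = 3.76
S = 67.36, so δS/S = 3.76/67.36 = 0.0559.

5.59%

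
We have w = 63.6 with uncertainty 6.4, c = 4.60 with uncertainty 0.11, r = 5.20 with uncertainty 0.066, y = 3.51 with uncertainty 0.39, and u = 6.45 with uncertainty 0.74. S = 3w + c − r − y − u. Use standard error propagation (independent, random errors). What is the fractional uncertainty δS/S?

Each term contributes (cᵢ δxᵢ)² to (δS)²:
  (3·δw)² = 369;  (δc)² = 0.0121;  (δr)² = 0.00436;  (δy)² = 0.152;  (δu)² = 0.548
δS = √(369) = 19.2
S = 180, so δS/S = 19.2/180 = 0.107.

0.107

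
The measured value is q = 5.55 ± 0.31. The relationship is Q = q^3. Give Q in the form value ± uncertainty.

Q ∝ q^3, so δQ/Q = |3| · δq/q = 3 × 0.0559 = 0.168.
Q = 171, so δQ = 0.168 × 171 = 28.6.

171 ± 28.6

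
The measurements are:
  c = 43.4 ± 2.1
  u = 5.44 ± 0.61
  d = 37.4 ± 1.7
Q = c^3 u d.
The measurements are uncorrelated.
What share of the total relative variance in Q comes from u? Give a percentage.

35.2%

(δQ/Q)² = (3·δc/c)² + (1·δu/u)² + (1·δd/d)²
  c term: (3×0.0484)² = 0.0211
  u term: (1×0.112)² = 0.0126
  d term: (1×0.0455)² = 0.00207
Total = 0.0357. Share from u = 0.0126/0.0357 = 0.352.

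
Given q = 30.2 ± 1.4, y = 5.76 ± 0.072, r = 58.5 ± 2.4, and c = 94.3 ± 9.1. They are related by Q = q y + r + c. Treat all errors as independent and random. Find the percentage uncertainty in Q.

3.85%

Let p = q·y = 174. δp/p = √((1·δq/q)² + (1·δy/y)²) = √(0.00215 + 0.000156) = 0.0480, so δp = 8.35.
Q = p + r + c: δQ = √(δp² + δr² + δc²) = √(69.8 + 5.76 + 82.8) = 12.6
Q = 327, so δQ/Q = 12.6/327 = 0.0385.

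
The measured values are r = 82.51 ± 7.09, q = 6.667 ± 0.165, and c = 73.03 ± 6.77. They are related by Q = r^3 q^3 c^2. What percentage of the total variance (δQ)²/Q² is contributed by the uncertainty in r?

(δQ/Q)² = (3·δr/r)² + (3·δq/q)² + (2·δc/c)²
  r term: (3×0.0859)² = 0.0665
  q term: (3×0.0247)² = 0.00551
  c term: (2×0.0927)² = 0.0344
Total = 0.106. Share from r = 0.0665/0.106 = 0.625.

62.5%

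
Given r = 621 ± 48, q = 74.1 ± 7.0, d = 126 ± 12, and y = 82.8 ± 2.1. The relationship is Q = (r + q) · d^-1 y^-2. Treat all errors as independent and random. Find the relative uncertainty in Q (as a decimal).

Let u = r + q = 695. δu = √(δr² + δq²) = √(2300 + 49.0) = 48.5, so δu/u = 0.0698.
Q is then a monomial in u, d, y:
δQ/Q = √((δu/u)² + (-1·δd/d)² + (-2·δy/y)²) = √(0.00487 + 0.00907 + 0.00257) = 0.129

0.129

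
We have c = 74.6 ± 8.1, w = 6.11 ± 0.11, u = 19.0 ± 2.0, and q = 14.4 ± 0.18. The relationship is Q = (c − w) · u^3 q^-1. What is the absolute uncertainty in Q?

11000

Let h = c − w = 68.5. δh = √(δc² + δw²) = √(65.6 + 0.0121) = 8.10, so δh/h = 0.118.
Q is then a monomial in h, u, q:
δQ/Q = √((δh/h)² + (3·δu/u)² + (-1·δq/q)²) = √(0.0140 + 0.0997 + 0.000156) = 0.337
Q = 32600, so δQ = 0.337 × 32600 = 11000.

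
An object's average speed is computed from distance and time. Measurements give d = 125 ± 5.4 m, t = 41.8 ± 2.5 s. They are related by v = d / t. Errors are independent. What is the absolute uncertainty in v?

Each factor contributes (exponent × relative error)² to (δv/v)²:
  (1·δd/d)² = (1×0.0432)² = 0.00187;  (-1·δt/t)² = (-1×0.0598)² = 0.00358
δv/v = √(0.00544) = 0.0738
v = 2.99 m/s, so δv = 0.0738 × 2.99 = 0.221 m/s.

0.221 m/s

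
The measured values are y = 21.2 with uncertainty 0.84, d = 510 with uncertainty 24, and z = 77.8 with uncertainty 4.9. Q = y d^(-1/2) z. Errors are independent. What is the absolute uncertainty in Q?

5.70

Q is a product of powers, so relative uncertainties combine in quadrature:
  (1·δy/y)² = (1×0.0396)² = 0.00157;  (−½·δd/d)² = (-0.5×0.0471)² = 0.000554;  (1·δz/z)² = (1×0.0630)² = 0.00397
δQ/Q = √(0.00609) = 0.0780
Q = 73.0, so δQ = 0.0780 × 73.0 = 5.70.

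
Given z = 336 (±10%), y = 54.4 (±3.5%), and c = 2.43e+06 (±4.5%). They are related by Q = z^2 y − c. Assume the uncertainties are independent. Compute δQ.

Let p = z^2·y = 6.14e+06. δp/p = √((2·δz/z)² + (1·δy/y)²) = √(0.0400 + 0.00123) = 0.203, so δp = 1.25e+06.
Q = p − c: δQ = √(δp² + δc²) = √(1.55e+12 + 1.2e+10) = 1.25e+06

1.25e+06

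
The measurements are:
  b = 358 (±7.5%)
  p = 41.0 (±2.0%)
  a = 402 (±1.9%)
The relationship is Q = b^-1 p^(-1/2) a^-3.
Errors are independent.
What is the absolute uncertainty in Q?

Products/powers → add relative errors in quadrature, weighted by exponent:
  (-1·δb/b)² = (-1×0.0750)² = 0.00562;  (−½·δp/p)² = (-0.5×0.0200)² = 0.000100;  (-3·δa/a)² = (-3×0.0190)² = 0.00325
δQ/Q = √(0.00897) = 0.0947
Q = 6.72e-12, so δQ = 0.0947 × 6.72e-12 = 6.36e-13.

6.36e-13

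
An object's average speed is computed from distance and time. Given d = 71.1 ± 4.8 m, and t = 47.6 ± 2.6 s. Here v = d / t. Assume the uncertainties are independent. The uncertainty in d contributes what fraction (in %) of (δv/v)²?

(δv/v)² = (1·δd/d)² + (-1·δt/t)²
  d term: (1×0.0675)² = 0.00456
  t term: (-1×0.0546)² = 0.00298
Total = 0.00754. Share from d = 0.00456/0.00754 = 0.604.

60.4%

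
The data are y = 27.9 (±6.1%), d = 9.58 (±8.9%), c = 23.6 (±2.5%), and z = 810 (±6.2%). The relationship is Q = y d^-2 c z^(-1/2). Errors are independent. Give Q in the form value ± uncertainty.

0.252 ± 0.0485

Relative error in a monomial: (δQ/Q)² = Σ (nᵢ · δxᵢ/xᵢ)².
  (1·δy/y)² = (1×0.0610)² = 0.00372;  (-2·δd/d)² = (-2×0.0890)² = 0.0317;  (1·δc/c)² = (1×0.0250)² = 0.000625;  (−½·δz/z)² = (-0.5×0.0620)² = 0.000961
δQ/Q = √(0.0370) = 0.192
Q = 0.252, so δQ = 0.192 × 0.252 = 0.0485.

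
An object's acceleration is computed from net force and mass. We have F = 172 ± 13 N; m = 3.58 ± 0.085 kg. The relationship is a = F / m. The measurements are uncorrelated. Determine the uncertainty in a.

For a monomial a ∝ F, m^-1, fractional errors add in quadrature:
  (1·δF/F)² = (1×0.0756)² = 0.00571;  (-1·δm/m)² = (-1×0.0237)² = 0.000564
δa/a = √(0.00628) = 0.0792
a = 48.0 m/s^2, so δa = 0.0792 × 48.0 = 3.81 m/s^2.

3.81 m/s^2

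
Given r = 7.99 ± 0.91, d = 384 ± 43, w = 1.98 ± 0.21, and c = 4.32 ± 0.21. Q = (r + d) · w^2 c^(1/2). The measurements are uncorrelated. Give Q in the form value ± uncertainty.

Let u = r + d = 392. δu = √(δr² + δd²) = √(0.828 + 1850) = 43.0, so δu/u = 0.110.
Q is then a monomial in u, w, c:
δQ/Q = √((δu/u)² + (2·δw/w)² + (½·δc/c)²) = √(0.0120 + 0.0450 + 0.000591) = 0.240
Q = 3190, so δQ = 0.240 × 3190 = 767.

3190 ± 767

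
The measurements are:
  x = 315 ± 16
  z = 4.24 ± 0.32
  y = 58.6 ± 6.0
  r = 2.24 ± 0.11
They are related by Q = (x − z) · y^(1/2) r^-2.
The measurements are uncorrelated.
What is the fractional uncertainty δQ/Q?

Let u = x − z = 311. δu = √(δx² + δz²) = √(256 + 0.102) = 16.0, so δu/u = 0.0515.
Q is then a monomial in u, y, r:
δQ/Q = √((δu/u)² + (½·δy/y)² + (-2·δr/r)²) = √(0.00265 + 0.00262 + 0.00965) = 0.122

0.122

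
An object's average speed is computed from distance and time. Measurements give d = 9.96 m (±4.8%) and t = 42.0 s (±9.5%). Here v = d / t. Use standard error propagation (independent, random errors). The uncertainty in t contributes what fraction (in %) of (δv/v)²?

(δv/v)² = (1·δd/d)² + (-1·δt/t)²
  d term: (1×0.0480)² = 0.00230
  t term: (-1×0.0950)² = 0.00903
Total = 0.0113. Share from t = 0.00903/0.0113 = 0.797.

79.7%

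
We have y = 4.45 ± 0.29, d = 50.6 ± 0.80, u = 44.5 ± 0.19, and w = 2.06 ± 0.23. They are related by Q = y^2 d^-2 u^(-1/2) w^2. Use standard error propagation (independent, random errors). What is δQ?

0.00128

For a monomial Q ∝ y^2, d^-2, u^(-1/2), w^2, fractional errors add in quadrature:
  (2·δy/y)² = (2×0.0652)² = 0.0170;  (-2·δd/d)² = (-2×0.0158)² = 0.001000;  (−½·δu/u)² = (-0.5×0.00427)² = 4.56e-06;  (2·δw/w)² = (2×0.112)² = 0.0499
δQ/Q = √(0.0679) = 0.260
Q = 0.00492, so δQ = 0.260 × 0.00492 = 0.00128.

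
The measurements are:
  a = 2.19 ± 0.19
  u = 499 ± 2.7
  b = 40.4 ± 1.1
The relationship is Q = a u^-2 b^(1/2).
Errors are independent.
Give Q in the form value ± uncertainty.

Each factor contributes (exponent × relative error)² to (δQ/Q)²:
  (1·δa/a)² = (1×0.0868)² = 0.00753;  (-2·δu/u)² = (-2×0.00541)² = 0.000117;  (½·δb/b)² = (0.5×0.0272)² = 0.000185
δQ/Q = √(0.00783) = 0.0885
Q = 5.59e-05, so δQ = 0.0885 × 5.59e-05 = 4.95e-06.

(5.59 ± 0.495) × 10^-5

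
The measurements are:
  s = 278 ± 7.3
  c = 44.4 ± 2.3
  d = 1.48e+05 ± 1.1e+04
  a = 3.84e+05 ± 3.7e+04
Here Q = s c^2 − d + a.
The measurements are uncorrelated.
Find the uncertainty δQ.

70100

Let p = s·c^2 = 5.48e+05. δp/p = √((1·δs/s)² + (2·δc/c)²) = √(0.000690 + 0.0107) = 0.107, so δp = 58600.
Q = p − d + a: δQ = √(δp² + δd² + δa²) = √(3.43e+09 + 1.21e+08 + 1.37e+09) = 70100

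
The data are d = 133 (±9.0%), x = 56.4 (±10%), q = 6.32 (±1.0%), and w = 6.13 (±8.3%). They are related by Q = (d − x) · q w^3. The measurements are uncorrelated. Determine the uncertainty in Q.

Let u = d − x = 76.6. δu = √(δd² + δx²) = √(143 + 31.8) = 13.2, so δu/u = 0.173.
Q is then a monomial in u, q, w:
δQ/Q = √((δu/u)² + (1·δq/q)² + (3·δw/w)²) = √(0.0298 + 0.000100 + 0.0620) = 0.303
Q = 1.12e+05, so δQ = 0.303 × 1.12e+05 = 33800.

33800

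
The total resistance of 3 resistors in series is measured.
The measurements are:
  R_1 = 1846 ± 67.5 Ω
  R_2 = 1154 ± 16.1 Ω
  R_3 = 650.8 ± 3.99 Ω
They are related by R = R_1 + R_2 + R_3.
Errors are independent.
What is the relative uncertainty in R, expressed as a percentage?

1.90%

R is a linear combination, so absolute uncertainties add in quadrature:
  (δR_1)² = 4560;  (δR_2)² = 259;  (δR_3)² = 15.9
δR = √(4830) = 69.5 Ω
R = 3651 Ω, so δR/R = 69.5/3651 = 0.0190.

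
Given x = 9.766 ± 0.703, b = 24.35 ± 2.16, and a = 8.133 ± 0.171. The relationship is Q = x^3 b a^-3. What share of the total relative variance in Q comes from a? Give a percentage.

(δQ/Q)² = (3·δx/x)² + (1·δb/b)² + (-3·δa/a)²
  x term: (3×0.0720)² = 0.0466
  b term: (1×0.0887)² = 0.00787
  a term: (-3×0.0210)² = 0.00398
Total = 0.0585. Share from a = 0.00398/0.0585 = 0.0680.

6.80%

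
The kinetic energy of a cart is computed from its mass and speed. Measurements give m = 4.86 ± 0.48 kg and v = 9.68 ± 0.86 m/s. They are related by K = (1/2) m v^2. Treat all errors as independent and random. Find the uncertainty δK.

46.3 J

K is a product of powers, so relative uncertainties combine in quadrature:
  (1·δm/m)² = (1×0.0988)² = 0.00975;  (2·δv/v)² = (2×0.0888)² = 0.0316
δK/K = √(0.0413) = 0.203
K = 228 J, so δK = 0.203 × 228 = 46.3 J.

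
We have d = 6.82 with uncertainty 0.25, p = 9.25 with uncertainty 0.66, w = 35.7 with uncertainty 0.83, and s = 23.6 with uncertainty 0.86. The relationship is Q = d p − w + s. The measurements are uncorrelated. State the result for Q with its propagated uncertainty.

Let h = d·p = 63.1. δh/h = √((1·δd/d)² + (1·δp/p)²) = √(0.00134 + 0.00509) = 0.0802, so δh = 5.06.
Q = h − w + s: δQ = √(δh² + δw² + δs²) = √(25.6 + 0.689 + 0.740) = 5.20
Q = 51.0.

51.0 ± 5.20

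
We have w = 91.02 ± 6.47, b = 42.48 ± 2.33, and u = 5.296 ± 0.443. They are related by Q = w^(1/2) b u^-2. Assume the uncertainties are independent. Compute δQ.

Each factor contributes (exponent × relative error)² to (δQ/Q)²:
  (½·δw/w)² = (0.5×0.0711)² = 0.00126;  (1·δb/b)² = (1×0.0548)² = 0.00301;  (-2·δu/u)² = (-2×0.0836)² = 0.0280
δQ/Q = √(0.0323) = 0.180
Q = 14.45, so δQ = 0.180 × 14.45 = 2.60.

2.60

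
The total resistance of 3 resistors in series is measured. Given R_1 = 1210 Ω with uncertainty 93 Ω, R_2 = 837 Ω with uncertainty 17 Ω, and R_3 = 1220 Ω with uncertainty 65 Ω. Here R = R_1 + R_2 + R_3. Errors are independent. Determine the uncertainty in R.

115 Ω

Sums and differences: (δR)² = Σ (cᵢ δxᵢ)².
  (δR_1)² = 8650;  (δR_2)² = 289;  (δR_3)² = 4220
δR = √(13200) = 115 Ω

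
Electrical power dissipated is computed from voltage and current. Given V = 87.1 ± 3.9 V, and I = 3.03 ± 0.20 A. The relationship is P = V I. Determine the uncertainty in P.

Since P is a product/quotient, work with relative uncertainties:
  (1·δV/V)² = (1×0.0448)² = 0.00200;  (1·δI/I)² = (1×0.0660)² = 0.00436
δP/P = √(0.00636) = 0.0798
P = 264 W, so δP = 0.0798 × 264 = 21.0 W.

21.0 W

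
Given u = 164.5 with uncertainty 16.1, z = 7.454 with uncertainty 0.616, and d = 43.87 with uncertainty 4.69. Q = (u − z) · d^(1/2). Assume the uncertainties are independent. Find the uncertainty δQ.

Let w = u − z = 157.0. δw = √(δu² + δz²) = √(259 + 0.379) = 16.1, so δw/w = 0.103.
Q is then a monomial in w, d:
δQ/Q = √((δw/w)² + (½·δd/d)²) = √(0.0105 + 0.00286) = 0.116
Q = 1040, so δQ = 0.116 × 1040 = 120.

120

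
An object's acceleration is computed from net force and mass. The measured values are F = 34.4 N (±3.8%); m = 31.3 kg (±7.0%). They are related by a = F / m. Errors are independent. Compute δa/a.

a is a product of powers, so relative uncertainties combine in quadrature:
  (1·δF/F)² = (1×0.0380)² = 0.00144;  (-1·δm/m)² = (-1×0.0700)² = 0.00490
δa/a = √(0.00634) = 0.0796

0.0796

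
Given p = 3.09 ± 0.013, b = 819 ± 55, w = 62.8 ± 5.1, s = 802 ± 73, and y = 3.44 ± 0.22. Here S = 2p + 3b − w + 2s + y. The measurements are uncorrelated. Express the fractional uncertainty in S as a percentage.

Sums and differences: (δS)² = Σ (cᵢ δxᵢ)².
  (2·δp)² = 0.000676;  (3·δb)² = 27200;  (δw)² = 26.0;  (2·δs)² = 21300;  (δy)² = 0.0484
δS = √(48600) = 220
S = 4010, so δS/S = 220/4010 = 0.0550.

5.50%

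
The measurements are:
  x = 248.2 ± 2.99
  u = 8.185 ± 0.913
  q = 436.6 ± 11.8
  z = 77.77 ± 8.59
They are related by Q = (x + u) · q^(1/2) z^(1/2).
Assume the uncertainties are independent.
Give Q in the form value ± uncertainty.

Let w = x + u = 256.4. δw = √(δx² + δu²) = √(8.94 + 0.834) = 3.13, so δw/w = 0.0122.
Q is then a monomial in w, q, z:
δQ/Q = √((δw/w)² + (½·δq/q)² + (½·δz/z)²) = √(0.000149 + 0.000183 + 0.00305) = 0.0581
Q = 47240, so δQ = 0.0581 × 47240 = 2750.

47240 ± 2750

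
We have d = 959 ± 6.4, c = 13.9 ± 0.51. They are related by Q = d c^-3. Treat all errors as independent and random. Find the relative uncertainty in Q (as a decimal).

Since Q is a product/quotient, work with relative uncertainties:
  (1·δd/d)² = (1×0.00667)² = 4.45e-05;  (-3·δc/c)² = (-3×0.0367)² = 0.0121
δQ/Q = √(0.0122) = 0.110

0.110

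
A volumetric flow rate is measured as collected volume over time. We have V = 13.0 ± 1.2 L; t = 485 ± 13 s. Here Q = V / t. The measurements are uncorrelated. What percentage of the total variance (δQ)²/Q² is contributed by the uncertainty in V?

(δQ/Q)² = (1·δV/V)² + (-1·δt/t)²
  V term: (1×0.0923)² = 0.00852
  t term: (-1×0.0268)² = 0.000718
Total = 0.00924. Share from V = 0.00852/0.00924 = 0.922.

92.2%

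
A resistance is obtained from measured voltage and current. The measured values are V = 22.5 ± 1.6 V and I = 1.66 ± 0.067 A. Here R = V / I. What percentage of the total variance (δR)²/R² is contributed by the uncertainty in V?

75.6%

(δR/R)² = (1·δV/V)² + (-1·δI/I)²
  V term: (1×0.0711)² = 0.00506
  I term: (-1×0.0404)² = 0.00163
Total = 0.00669. Share from V = 0.00506/0.00669 = 0.756.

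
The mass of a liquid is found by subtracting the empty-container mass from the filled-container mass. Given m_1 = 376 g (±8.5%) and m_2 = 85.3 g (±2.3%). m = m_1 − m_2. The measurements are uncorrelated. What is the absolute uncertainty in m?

For a sum/difference, combine absolute errors in quadrature:
  (δm_1)² = 1020;  (δm_2)² = 3.85
δm = √(1030) = 32.0 g

32.0 g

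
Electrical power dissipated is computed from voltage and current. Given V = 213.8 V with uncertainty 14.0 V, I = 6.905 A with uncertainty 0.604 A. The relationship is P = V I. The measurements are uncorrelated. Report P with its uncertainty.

Each factor contributes (exponent × relative error)² to (δP/P)²:
  (1·δV/V)² = (1×0.0655)² = 0.00429;  (1·δI/I)² = (1×0.0875)² = 0.00765
δP/P = √(0.0119) = 0.109
P = 1476 W, so δP = 0.109 × 1476 = 161 W.

1476 ± 161 W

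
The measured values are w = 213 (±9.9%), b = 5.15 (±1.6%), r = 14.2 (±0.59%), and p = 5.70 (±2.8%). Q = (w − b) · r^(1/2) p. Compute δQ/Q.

0.105

Let u = w − b = 208. δu = √(δw² + δb²) = √(445 + 0.00679) = 21.1, so δu/u = 0.101.
Q is then a monomial in u, r, p:
δQ/Q = √((δu/u)² + (½·δr/r)² + (1·δp/p)²) = √(0.0103 + 8.7e-06 + 0.000784) = 0.105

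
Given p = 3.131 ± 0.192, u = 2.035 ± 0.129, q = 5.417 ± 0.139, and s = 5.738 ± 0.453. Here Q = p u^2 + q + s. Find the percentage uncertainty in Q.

Let w = p·u^2 = 12.97. δw/w = √((1·δp/p)² + (2·δu/u)²) = √(0.00376 + 0.0161) = 0.141, so δw = 1.83.
Q = w + q + s: δQ = √(δw² + δq² + δs²) = √(3.33 + 0.0193 + 0.205) = 1.89
Q = 24.12, so δQ/Q = 1.89/24.12 = 0.0782.

7.82%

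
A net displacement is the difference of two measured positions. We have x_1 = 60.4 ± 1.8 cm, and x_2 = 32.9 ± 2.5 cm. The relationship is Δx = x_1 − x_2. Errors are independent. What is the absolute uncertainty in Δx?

3.08 cm

Absolute uncertainties add in quadrature for a linear combination:
  (δx_1)² = 3.24;  (δx_2)² = 6.25
δΔx = √(9.49) = 3.08 cm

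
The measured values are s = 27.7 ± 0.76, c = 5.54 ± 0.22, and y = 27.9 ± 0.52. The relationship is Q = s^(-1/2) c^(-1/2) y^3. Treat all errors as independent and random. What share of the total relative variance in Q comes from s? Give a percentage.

5.07%

(δQ/Q)² = (−½·δs/s)² + (−½·δc/c)² + (3·δy/y)²
  s term: (-0.5×0.0274)² = 0.000188
  c term: (-0.5×0.0397)² = 0.000394
  y term: (3×0.0186)² = 0.00313
Total = 0.00371. Share from s = 0.000188/0.00371 = 0.0507.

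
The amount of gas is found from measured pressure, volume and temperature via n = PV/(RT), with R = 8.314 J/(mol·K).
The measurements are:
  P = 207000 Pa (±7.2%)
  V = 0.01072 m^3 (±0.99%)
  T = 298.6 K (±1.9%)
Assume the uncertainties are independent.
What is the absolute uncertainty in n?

Relative error in a monomial: (δn/n)² = Σ (nᵢ · δxᵢ/xᵢ)².
  (1·δP/P)² = (1×0.0720)² = 0.00518;  (1·δV/V)² = (1×0.00990)² = 9.8e-05;  (-1·δT/T)² = (-1×0.0190)² = 0.000361
δn/n = √(0.00564) = 0.0751
n = 0.8939 mol, so δn = 0.0751 × 0.8939 = 0.0671 mol.

0.0671 mol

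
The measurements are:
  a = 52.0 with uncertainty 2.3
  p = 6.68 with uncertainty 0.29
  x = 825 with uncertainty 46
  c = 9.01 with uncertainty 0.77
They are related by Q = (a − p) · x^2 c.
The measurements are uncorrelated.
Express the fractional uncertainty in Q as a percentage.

15.0%

Let u = a − p = 45.3. δu = √(δa² + δp²) = √(5.29 + 0.0841) = 2.32, so δu/u = 0.0512.
Q is then a monomial in u, x, c:
δQ/Q = √((δu/u)² + (2·δx/x)² + (1·δc/c)²) = √(0.00262 + 0.0124 + 0.00730) = 0.150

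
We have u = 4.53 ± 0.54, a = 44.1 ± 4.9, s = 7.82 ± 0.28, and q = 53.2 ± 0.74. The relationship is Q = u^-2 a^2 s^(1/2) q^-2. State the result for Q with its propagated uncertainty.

0.0936 ± 0.0307

Each factor contributes (exponent × relative error)² to (δQ/Q)²:
  (-2·δu/u)² = (-2×0.119)² = 0.0568;  (2·δa/a)² = (2×0.111)² = 0.0494;  (½·δs/s)² = (0.5×0.0358)² = 0.000321;  (-2·δq/q)² = (-2×0.0139)² = 0.000774
δQ/Q = √(0.107) = 0.328
Q = 0.0936, so δQ = 0.328 × 0.0936 = 0.0307.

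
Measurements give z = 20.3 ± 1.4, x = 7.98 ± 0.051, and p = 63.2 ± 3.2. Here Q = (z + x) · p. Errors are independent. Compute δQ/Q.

Let u = z + x = 28.3. δu = √(δz² + δx²) = √(1.96 + 0.00260) = 1.40, so δu/u = 0.0495.
Q is then a monomial in u, p:
δQ/Q = √((δu/u)² + (1·δp/p)²) = √(0.00245 + 0.00256) = 0.0708

0.0708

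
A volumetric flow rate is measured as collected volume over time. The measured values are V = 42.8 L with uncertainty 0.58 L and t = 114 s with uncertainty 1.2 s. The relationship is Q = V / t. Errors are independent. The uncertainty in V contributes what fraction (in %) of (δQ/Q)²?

(δQ/Q)² = (1·δV/V)² + (-1·δt/t)²
  V term: (1×0.0136)² = 0.000184
  t term: (-1×0.0105)² = 0.000111
Total = 0.000294. Share from V = 0.000184/0.000294 = 0.624.

62.4%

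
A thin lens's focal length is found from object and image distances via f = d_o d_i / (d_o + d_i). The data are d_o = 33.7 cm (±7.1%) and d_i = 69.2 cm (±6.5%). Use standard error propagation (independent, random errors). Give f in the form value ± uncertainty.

∂f/∂d_o = (d_i/(d_o+d_i))² = 0.452;  ∂f/∂d_i = (d_o/(d_o+d_i))² = 0.107
δf = √((∂f/∂d_o · δd_o)² + (∂f/∂d_i · δd_i)²) = √(1.17 + 0.233) = 1.18 cm
f = 22.7 cm.

22.7 ± 1.18 cm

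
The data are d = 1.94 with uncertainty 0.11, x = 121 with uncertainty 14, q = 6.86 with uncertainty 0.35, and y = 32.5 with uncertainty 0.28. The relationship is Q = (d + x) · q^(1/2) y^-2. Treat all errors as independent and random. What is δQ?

Let u = d + x = 123. δu = √(δd² + δx²) = √(0.0121 + 196) = 14.0, so δu/u = 0.114.
Q is then a monomial in u, q, y:
δQ/Q = √((δu/u)² + (½·δq/q)² + (-2·δy/y)²) = √(0.0130 + 0.000651 + 0.000297) = 0.118
Q = 0.305, so δQ = 0.118 × 0.305 = 0.0360.

0.0360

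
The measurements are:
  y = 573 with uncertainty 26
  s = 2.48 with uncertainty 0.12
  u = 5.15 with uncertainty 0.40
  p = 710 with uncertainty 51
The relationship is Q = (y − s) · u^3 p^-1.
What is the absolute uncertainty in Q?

Let w = y − s = 571. δw = √(δy² + δs²) = √(676 + 0.0144) = 26.0, so δw/w = 0.0456.
Q is then a monomial in w, u, p:
δQ/Q = √((δw/w)² + (3·δu/u)² + (-1·δp/p)²) = √(0.00208 + 0.0543 + 0.00516) = 0.248
Q = 110, so δQ = 0.248 × 110 = 27.2.

27.2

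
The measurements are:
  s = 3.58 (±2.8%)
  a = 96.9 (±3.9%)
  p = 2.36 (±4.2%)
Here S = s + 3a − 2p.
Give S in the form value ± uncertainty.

S is a linear combination, so absolute uncertainties add in quadrature:
  (δs)² = 0.0100;  (3·δa)² = 129;  (2·δp)² = 0.0393
δS = √(129) = 11.3
S = 290.

290 ± 11.3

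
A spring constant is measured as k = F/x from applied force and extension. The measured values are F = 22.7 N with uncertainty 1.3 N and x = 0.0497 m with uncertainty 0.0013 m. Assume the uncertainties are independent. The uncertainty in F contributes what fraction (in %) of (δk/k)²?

82.7%

(δk/k)² = (1·δF/F)² + (-1·δx/x)²
  F term: (1×0.0573)² = 0.00328
  x term: (-1×0.0262)² = 0.000684
Total = 0.00396. Share from F = 0.00328/0.00396 = 0.827.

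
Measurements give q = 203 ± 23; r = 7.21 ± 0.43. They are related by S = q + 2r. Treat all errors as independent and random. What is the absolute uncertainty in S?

23.0

Each term contributes (cᵢ δxᵢ)² to (δS)²:
  (δq)² = 529;  (2·δr)² = 0.740
δS = √(530) = 23.0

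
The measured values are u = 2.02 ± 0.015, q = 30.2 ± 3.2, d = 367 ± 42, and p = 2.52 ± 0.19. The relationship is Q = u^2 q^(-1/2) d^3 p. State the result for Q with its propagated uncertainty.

(9.25 ± 3.29) × 10^7

Each factor contributes (exponent × relative error)² to (δQ/Q)²:
  (2·δu/u)² = (2×0.00743)² = 0.000221;  (−½·δq/q)² = (-0.5×0.106)² = 0.00281;  (3·δd/d)² = (3×0.114)² = 0.118;  (1·δp/p)² = (1×0.0754)² = 0.00568
δQ/Q = √(0.127) = 0.356
Q = 9.25e+07, so δQ = 0.356 × 9.25e+07 = 3.29e+07.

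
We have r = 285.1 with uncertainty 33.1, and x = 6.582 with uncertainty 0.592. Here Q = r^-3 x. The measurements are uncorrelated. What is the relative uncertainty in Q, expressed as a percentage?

Relative error in a monomial: (δQ/Q)² = Σ (nᵢ · δxᵢ/xᵢ)².
  (-3·δr/r)² = (-3×0.116)² = 0.121;  (1·δx/x)² = (1×0.0899)² = 0.00809
δQ/Q = √(0.129) = 0.360

36.0%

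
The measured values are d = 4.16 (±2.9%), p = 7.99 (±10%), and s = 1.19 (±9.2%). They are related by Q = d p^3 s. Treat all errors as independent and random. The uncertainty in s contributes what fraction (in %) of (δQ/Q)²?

8.52%

(δQ/Q)² = (1·δd/d)² + (3·δp/p)² + (1·δs/s)²
  d term: (1×0.0290)² = 0.000841
  p term: (3×0.100)² = 0.0900
  s term: (1×0.0920)² = 0.00846
Total = 0.0993. Share from s = 0.00846/0.0993 = 0.0852.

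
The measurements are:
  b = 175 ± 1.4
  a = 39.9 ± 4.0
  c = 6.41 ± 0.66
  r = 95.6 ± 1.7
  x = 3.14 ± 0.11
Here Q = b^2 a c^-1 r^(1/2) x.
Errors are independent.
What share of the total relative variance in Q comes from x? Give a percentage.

5.52%

(δQ/Q)² = (2·δb/b)² + (1·δa/a)² + (-1·δc/c)² + (½·δr/r)² + (1·δx/x)²
  b term: (2×0.00800)² = 0.000256
  a term: (1×0.100)² = 0.0101
  c term: (-1×0.103)² = 0.0106
  r term: (0.5×0.0178)² = 7.91e-05
  x term: (1×0.0350)² = 0.00123
Total = 0.0222. Share from x = 0.00123/0.0222 = 0.0552.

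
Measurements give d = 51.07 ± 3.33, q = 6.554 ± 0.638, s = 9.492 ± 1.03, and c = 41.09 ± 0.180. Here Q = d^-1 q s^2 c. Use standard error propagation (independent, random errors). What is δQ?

117

Q is a product of powers, so relative uncertainties combine in quadrature:
  (-1·δd/d)² = (-1×0.0652)² = 0.00425;  (1·δq/q)² = (1×0.0973)² = 0.00948;  (2·δs/s)² = (2×0.109)² = 0.0471;  (1·δc/c)² = (1×0.00438)² = 1.92e-05
δQ/Q = √(0.0608) = 0.247
Q = 475.1, so δQ = 0.247 × 475.1 = 117.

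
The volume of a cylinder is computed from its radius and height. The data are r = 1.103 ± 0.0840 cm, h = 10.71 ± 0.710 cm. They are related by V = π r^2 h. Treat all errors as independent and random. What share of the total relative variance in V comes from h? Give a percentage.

(δV/V)² = (2·δr/r)² + (1·δh/h)²
  r term: (2×0.0762)² = 0.0232
  h term: (1×0.0663)² = 0.00439
Total = 0.0276. Share from h = 0.00439/0.0276 = 0.159.

15.9%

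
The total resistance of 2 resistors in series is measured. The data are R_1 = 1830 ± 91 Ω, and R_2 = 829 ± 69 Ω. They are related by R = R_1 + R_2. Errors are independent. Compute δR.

114 Ω

R is a linear combination, so absolute uncertainties add in quadrature:
  (δR_1)² = 8280;  (δR_2)² = 4760
δR = √(13000) = 114 Ω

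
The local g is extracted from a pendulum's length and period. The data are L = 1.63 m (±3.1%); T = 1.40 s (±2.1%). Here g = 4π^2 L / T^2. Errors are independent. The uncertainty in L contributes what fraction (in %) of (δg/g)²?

(δg/g)² = (1·δL/L)² + (-2·δT/T)²
  L term: (1×0.0310)² = 0.000961
  T term: (-2×0.0210)² = 0.00176
Total = 0.00272. Share from L = 0.000961/0.00272 = 0.353.

35.3%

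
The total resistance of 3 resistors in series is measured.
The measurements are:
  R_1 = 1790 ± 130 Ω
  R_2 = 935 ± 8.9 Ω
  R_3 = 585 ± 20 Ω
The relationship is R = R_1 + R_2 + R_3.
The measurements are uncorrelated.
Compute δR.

132 Ω

Sums and differences: (δR)² = Σ (cᵢ δxᵢ)².
  (δR_1)² = 16900;  (δR_2)² = 79.2;  (δR_3)² = 400
δR = √(17400) = 132 Ω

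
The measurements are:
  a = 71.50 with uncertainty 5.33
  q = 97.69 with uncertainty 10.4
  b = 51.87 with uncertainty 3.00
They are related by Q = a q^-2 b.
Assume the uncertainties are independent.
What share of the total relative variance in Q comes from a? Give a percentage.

10.2%

(δQ/Q)² = (1·δa/a)² + (-2·δq/q)² + (1·δb/b)²
  a term: (1×0.0745)² = 0.00556
  q term: (-2×0.106)² = 0.0453
  b term: (1×0.0578)² = 0.00335
Total = 0.0542. Share from a = 0.00556/0.0542 = 0.102.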